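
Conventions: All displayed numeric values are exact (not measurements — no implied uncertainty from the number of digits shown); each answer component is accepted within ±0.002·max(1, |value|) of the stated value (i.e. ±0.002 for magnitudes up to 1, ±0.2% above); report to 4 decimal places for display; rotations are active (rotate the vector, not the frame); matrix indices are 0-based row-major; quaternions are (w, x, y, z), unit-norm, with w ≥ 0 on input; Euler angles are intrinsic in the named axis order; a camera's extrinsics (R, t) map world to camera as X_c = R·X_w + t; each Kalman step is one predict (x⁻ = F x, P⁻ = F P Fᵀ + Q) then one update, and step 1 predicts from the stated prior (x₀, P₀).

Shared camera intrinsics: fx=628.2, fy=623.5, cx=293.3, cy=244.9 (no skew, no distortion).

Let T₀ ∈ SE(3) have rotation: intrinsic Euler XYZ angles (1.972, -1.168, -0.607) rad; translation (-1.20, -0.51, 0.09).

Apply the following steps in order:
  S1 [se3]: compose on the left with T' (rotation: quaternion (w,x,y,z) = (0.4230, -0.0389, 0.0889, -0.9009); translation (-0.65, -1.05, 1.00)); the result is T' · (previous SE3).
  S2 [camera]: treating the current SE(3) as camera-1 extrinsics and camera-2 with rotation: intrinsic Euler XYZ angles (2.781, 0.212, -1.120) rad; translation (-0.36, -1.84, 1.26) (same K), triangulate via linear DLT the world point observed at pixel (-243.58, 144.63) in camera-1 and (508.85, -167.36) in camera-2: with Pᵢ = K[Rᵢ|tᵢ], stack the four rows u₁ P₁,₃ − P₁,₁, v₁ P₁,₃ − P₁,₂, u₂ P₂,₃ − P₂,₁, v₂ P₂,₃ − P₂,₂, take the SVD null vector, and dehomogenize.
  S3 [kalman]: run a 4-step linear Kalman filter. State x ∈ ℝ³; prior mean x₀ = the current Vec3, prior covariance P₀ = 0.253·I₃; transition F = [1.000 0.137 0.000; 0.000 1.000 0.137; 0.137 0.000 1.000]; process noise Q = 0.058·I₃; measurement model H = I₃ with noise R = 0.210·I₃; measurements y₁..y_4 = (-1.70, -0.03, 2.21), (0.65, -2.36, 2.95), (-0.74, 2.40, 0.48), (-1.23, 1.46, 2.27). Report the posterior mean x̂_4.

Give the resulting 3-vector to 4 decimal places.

after S1 (compose_se3): R=[-0.6821 -0.6699 0.2932; 0.1529 0.2613 0.9531; -0.7151 0.6949 -0.0758], t=(-0.2552, 0.1809, 1.1929)
after S2 (triangulate): (0.3243, 1.5094, -1.0078)
after S3 (kf_track): (-0.6177, 1.1443, 1.6326)

result = (-0.6177, 1.1443, 1.6326)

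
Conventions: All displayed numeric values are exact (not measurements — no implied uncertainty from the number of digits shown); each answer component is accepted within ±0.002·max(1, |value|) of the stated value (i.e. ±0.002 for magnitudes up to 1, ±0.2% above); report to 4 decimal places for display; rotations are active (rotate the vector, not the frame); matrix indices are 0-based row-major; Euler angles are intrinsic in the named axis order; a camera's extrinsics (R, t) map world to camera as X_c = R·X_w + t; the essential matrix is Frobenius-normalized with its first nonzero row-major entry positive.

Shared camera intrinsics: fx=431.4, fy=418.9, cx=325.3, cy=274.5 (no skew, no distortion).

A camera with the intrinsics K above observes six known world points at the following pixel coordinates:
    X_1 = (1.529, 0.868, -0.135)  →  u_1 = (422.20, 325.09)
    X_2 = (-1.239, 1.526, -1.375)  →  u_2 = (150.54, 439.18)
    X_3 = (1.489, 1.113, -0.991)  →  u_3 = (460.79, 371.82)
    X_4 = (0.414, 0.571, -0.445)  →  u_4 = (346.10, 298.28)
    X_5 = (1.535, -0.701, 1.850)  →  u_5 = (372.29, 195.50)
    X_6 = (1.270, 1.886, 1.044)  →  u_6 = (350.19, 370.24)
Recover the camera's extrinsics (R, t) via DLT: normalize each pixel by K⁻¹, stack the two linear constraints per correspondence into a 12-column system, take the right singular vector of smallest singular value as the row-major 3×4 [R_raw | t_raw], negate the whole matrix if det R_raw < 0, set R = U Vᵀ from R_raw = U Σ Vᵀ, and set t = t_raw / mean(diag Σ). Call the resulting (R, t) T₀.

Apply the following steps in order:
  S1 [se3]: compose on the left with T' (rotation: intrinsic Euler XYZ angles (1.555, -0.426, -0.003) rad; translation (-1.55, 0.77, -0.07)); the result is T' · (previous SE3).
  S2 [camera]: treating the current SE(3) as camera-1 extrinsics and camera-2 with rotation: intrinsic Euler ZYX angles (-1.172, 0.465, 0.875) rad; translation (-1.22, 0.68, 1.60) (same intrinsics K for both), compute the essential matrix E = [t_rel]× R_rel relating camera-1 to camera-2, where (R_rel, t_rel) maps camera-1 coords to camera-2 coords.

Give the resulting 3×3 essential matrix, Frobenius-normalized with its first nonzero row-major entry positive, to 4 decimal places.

source (pnp_recover): camera pose = R=[0.9385 -0.1451 -0.3135; 0.1004 0.9829 -0.1544; 0.3305 0.1135 0.9370], t=(-0.2400, -0.4300, 4.4699)
after S1 (compose_se3): R=[0.7183 -0.1763 -0.6731; -0.6873 -0.0291 -0.7258; 0.1084 0.9839 -0.1420], t=(-3.6169, -3.2070, -0.4365)
after S2 (essential): [0.5318 -0.2136 -0.2886; -0.0929 0.0128 0.4067; 0.3579 -0.1914 0.4993]

matrix = [0.5318 -0.2136 -0.2886; -0.0929 0.0128 0.4067; 0.3579 -0.1914 0.4993]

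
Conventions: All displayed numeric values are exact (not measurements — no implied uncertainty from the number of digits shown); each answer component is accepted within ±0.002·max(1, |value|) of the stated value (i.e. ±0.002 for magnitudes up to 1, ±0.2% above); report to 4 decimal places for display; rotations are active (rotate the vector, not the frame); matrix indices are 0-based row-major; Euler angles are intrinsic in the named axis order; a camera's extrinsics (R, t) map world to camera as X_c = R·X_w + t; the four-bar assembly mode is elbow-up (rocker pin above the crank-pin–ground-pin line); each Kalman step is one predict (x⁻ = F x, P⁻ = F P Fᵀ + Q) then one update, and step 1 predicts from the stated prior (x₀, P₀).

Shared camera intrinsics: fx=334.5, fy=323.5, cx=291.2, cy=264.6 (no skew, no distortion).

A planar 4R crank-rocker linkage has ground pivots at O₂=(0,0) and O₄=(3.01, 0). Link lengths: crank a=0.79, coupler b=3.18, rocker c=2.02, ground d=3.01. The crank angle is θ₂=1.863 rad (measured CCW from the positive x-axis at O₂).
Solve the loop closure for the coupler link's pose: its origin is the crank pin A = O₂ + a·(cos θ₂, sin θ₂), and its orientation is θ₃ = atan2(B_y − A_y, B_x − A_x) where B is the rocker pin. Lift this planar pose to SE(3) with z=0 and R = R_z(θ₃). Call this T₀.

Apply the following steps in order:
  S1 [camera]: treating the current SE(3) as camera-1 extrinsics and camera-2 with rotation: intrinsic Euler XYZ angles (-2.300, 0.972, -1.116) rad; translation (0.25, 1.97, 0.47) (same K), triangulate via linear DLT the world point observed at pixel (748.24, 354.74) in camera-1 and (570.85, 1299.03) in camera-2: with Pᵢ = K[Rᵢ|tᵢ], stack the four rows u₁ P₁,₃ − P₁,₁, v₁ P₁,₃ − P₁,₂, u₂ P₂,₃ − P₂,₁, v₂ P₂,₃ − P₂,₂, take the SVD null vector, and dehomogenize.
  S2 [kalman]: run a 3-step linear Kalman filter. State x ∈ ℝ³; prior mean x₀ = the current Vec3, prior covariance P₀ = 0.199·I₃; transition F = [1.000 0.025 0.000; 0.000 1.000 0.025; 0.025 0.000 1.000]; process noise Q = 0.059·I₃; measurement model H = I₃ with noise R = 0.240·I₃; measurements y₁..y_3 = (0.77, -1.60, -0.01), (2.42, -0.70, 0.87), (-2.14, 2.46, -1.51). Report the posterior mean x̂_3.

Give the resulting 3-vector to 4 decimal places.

result = (0.1120, 0.3424, -0.1571)

source (fourbar_fk): coupler pose = R=[0.9209 -0.3898 0.0000; 0.3898 0.9209 0.0000; 0.0000 0.0000 1.0000], t=(-0.2276, 0.7565, 0.0000)
after S1 (triangulate): (1.4927, -1.1041, 1.1545)
after S2 (kf_track): (0.1120, 0.3424, -0.1571)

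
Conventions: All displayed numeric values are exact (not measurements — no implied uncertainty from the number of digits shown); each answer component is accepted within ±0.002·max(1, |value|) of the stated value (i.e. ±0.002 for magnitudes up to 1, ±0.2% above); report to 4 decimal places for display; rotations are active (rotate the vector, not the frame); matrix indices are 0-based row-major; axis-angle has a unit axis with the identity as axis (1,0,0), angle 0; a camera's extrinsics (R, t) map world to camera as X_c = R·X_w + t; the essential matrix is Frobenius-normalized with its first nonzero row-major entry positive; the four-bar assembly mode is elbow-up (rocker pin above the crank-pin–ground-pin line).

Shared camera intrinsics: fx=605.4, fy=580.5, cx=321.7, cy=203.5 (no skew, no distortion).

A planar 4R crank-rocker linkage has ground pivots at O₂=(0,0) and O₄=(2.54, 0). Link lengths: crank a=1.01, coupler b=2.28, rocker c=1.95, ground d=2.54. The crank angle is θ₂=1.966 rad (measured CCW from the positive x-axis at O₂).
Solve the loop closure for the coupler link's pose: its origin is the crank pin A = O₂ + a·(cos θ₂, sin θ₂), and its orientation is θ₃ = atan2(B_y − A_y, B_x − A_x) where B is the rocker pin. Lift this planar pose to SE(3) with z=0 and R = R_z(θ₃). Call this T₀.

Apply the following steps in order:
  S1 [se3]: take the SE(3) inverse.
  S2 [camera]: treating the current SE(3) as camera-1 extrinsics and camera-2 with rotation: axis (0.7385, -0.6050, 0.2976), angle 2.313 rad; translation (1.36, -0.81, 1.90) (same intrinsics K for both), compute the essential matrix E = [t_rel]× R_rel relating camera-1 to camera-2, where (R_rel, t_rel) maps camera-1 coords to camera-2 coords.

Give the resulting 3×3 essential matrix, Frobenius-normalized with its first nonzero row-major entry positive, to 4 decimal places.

source (fourbar_fk): coupler pose = R=[0.9294 -0.3692 0.0000; 0.3692 0.9294 0.0000; 0.0000 0.0000 1.0000], t=(-0.3888, 0.9321, 0.0000)
after S1 (invert_se3): R=[0.9294 0.3692 0.0000; -0.3692 0.9294 0.0000; 0.0000 0.0000 1.0000], t=(0.0173, -1.0099, 0.0000)
after S2 (essential): [0.1340 -0.0717 0.6779; -0.2001 -0.6345 0.0188; -0.1003 -0.2178 -0.1299]

matrix = [0.1340 -0.0717 0.6779; -0.2001 -0.6345 0.0188; -0.1003 -0.2178 -0.1299]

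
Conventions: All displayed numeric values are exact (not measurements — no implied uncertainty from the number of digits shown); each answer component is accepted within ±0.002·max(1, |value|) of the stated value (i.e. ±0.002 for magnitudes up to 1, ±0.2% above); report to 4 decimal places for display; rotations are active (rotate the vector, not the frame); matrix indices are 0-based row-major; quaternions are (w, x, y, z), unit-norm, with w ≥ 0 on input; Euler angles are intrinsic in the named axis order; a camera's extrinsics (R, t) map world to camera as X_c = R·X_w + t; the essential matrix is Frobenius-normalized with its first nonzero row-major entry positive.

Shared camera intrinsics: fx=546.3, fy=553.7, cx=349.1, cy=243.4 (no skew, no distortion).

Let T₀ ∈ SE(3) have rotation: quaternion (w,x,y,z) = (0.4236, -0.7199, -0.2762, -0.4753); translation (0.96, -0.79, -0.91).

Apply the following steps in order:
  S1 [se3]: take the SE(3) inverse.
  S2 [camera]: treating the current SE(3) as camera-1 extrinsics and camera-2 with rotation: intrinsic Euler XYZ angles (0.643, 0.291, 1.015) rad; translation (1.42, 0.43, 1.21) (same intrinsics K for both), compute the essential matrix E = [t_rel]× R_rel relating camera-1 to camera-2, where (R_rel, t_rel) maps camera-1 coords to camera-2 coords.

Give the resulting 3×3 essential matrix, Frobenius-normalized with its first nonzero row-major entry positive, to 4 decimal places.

matrix = [0.3502 -0.1614 0.0938; -0.4429 0.2067 -0.3446; -0.3075 0.1338 0.6102]

after S1 (invert_se3): R=[0.3955 -0.0050 0.9184; 0.8004 -0.4885 -0.3474; 0.4504 0.8726 -0.1892], t=(0.4521, -1.4704, 0.0848)
after S2 (essential): [0.3502 -0.1614 0.0938; -0.4429 0.2067 -0.3446; -0.3075 0.1338 0.6102]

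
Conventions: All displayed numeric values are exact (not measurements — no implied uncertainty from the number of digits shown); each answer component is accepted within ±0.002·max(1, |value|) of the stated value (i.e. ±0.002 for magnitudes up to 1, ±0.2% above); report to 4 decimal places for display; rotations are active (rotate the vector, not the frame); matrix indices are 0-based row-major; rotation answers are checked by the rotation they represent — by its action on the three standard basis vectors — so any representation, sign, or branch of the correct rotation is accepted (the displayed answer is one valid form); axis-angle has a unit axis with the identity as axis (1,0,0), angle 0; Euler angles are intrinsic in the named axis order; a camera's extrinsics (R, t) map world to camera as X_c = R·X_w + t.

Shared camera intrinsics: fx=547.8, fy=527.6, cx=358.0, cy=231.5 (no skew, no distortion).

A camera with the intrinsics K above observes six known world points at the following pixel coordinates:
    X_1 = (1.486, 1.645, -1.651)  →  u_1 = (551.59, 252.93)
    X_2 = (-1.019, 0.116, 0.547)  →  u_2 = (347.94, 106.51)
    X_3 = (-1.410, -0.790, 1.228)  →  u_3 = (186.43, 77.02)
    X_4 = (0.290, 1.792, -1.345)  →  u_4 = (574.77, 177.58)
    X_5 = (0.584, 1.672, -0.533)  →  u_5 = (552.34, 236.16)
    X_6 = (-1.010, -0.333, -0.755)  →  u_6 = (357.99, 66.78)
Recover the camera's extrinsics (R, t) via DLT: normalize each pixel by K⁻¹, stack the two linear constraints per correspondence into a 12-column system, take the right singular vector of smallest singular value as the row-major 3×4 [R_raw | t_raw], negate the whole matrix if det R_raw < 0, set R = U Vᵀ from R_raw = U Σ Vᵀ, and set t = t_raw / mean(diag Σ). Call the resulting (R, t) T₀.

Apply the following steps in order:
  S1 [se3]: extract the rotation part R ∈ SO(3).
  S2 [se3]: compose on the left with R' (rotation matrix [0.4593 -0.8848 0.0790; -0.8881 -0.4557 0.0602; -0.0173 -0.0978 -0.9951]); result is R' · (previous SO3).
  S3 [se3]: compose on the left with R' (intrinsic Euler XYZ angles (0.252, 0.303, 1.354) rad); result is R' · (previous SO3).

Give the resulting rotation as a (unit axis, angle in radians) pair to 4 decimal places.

rotation (axis_angle) = ((0.4378, 0.4205, -0.7946), 1.7024)

source (pnp_recover): camera pose = R=[0.0771 0.9228 -0.3775; 0.8611 0.1292 0.4918; 0.5026 -0.3630 -0.7846], t=(0.1002, -0.4100, 5.2200)
after S1 (rot_of_se3): [0.0771 0.9228 -0.3775; 0.8611 0.1292 0.4918; 0.5026 -0.3630 -0.7846]
after S2 (compose_so3): [-0.6867 0.2808 -0.6705; -0.4306 -0.9003 0.0639; -0.5857 0.3326 0.7392]
after S3 (compose_so3): [0.0856 0.9961 0.0233; -0.5795 0.0688 -0.8121; -0.8105 0.0560 0.5831]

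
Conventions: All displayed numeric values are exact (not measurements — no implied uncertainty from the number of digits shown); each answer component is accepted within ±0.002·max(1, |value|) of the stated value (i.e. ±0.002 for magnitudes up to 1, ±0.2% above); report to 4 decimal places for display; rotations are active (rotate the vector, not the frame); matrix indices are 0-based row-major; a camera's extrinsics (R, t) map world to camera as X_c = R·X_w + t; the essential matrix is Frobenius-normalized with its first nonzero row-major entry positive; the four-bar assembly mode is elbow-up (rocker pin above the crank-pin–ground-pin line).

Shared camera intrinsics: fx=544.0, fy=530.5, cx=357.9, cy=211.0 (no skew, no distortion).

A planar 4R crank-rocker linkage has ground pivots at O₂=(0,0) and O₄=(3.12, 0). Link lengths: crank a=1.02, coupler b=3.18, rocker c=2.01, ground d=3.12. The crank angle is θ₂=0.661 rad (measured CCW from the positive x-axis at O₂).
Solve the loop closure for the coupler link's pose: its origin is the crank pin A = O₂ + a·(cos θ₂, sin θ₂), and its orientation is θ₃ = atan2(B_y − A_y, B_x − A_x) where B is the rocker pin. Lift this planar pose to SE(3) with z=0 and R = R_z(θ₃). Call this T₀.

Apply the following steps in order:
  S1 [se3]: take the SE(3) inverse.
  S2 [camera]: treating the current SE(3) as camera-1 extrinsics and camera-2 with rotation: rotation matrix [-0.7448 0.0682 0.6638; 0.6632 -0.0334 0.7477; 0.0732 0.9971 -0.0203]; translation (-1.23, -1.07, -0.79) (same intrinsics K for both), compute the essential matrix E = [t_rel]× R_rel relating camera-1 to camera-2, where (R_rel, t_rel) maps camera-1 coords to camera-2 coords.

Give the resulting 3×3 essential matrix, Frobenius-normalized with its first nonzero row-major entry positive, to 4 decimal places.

source (fourbar_fk): coupler pose = R=[0.9133 -0.4074 0.0000; 0.4074 0.9133 0.0000; 0.0000 0.0000 1.0000], t=(0.8052, 0.6262, 0.0000)
after S1 (invert_se3): R=[0.9133 0.4074 0.0000; -0.4074 0.9133 0.0000; 0.0000 0.0000 1.0000], t=(-0.9904, -0.2439, 0.0000)
after S2 (essential): [0.0755 0.1971 -0.0344; -0.3451 -0.5789 0.0404; 0.5361 -0.2795 0.3645]

matrix = [0.0755 0.1971 -0.0344; -0.3451 -0.5789 0.0404; 0.5361 -0.2795 0.3645]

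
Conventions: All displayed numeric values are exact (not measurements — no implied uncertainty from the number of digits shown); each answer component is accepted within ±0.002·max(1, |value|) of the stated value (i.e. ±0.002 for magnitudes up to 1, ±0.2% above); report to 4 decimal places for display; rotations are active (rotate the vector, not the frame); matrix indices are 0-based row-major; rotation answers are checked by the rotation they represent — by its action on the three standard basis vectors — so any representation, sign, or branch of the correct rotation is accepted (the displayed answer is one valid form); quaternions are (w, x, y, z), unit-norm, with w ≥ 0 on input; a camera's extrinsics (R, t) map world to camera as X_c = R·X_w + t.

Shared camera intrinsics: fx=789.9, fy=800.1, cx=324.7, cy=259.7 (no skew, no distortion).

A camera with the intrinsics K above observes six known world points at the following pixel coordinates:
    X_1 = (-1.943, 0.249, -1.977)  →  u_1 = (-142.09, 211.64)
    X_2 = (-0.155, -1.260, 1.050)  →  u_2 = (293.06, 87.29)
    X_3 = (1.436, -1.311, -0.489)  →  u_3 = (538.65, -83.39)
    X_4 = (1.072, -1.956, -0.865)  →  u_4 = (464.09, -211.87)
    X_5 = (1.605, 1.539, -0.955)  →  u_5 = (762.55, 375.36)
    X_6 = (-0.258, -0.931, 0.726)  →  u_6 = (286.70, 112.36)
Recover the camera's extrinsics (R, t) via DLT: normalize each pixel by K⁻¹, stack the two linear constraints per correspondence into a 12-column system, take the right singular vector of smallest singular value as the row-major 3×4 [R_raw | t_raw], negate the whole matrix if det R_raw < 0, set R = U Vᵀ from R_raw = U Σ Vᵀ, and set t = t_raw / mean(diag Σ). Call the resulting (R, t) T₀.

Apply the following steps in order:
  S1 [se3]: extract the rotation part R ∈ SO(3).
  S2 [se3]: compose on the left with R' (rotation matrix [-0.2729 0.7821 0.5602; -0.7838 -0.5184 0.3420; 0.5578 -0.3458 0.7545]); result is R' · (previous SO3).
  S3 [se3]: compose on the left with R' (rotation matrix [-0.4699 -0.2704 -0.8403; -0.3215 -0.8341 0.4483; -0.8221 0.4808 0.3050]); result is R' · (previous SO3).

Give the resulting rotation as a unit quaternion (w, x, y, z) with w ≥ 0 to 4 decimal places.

rotation (quat) = (0.4479, -0.4565, -0.6564, 0.4002)

source (pnp_recover): camera pose = R=[0.9770 0.2133 0.0022; -0.2088 0.9542 0.2144; 0.0437 -0.2099 0.9767], t=(0.1699, -0.3901, 4.9100)
after S1 (rot_of_se3): [0.9770 0.2133 0.0022; -0.2088 0.9542 0.2144; 0.0437 -0.2099 0.9767]
after S2 (compose_so3): [-0.4055 0.5704 0.7143; -0.6426 -0.7336 0.2211; 0.6502 -0.3693 0.6640]
after S3 (compose_so3): [-0.1820 0.2407 -0.9534; 0.9578 0.2630 -0.1165; 0.2227 -0.9343 -0.2784]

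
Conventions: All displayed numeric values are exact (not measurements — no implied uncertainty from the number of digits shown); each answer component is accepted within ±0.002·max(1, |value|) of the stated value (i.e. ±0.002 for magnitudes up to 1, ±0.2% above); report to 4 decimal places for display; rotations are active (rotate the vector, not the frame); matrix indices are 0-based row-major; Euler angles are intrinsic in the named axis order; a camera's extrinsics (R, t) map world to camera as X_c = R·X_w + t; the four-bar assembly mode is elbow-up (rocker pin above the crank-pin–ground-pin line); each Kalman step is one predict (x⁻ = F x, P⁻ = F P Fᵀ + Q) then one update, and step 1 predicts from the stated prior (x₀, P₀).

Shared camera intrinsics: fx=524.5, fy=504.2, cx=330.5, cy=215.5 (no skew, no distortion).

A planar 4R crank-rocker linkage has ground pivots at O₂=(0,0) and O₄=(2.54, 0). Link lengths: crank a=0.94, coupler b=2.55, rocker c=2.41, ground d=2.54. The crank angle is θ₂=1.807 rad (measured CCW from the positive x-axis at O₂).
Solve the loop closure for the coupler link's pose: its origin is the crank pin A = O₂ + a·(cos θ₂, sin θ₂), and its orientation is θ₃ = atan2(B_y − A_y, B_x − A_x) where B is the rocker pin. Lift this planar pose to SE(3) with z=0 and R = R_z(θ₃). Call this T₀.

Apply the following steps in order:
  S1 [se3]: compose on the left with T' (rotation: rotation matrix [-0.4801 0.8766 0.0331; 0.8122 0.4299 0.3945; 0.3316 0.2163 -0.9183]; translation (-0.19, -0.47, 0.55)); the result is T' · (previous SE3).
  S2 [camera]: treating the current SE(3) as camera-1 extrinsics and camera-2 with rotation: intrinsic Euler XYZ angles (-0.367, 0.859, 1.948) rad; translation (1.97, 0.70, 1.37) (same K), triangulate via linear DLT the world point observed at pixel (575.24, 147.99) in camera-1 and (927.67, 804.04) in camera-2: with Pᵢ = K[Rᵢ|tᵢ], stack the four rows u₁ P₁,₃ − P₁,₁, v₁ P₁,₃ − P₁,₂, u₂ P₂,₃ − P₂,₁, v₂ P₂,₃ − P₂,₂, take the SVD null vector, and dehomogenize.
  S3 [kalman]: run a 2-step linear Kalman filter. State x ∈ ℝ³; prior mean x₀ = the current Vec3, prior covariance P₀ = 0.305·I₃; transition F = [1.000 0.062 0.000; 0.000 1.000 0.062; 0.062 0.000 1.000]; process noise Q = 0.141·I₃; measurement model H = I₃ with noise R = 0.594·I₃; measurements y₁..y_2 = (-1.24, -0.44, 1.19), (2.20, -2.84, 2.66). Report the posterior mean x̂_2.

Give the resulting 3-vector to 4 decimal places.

source (fourbar_fk): coupler pose = R=[0.8330 -0.5532 0.0000; 0.5532 0.8330 0.0000; 0.0000 0.0000 1.0000], t=(-0.2200, 0.9139, 0.0000)
after S1 (compose_se3): R=[0.0850 0.9958 0.0331; 0.9144 -0.0912 0.3945; 0.3959 -0.0033 -0.9183], t=(0.7167, -0.2558, 0.6747)
after S2 (triangulate): (0.5055, 0.1722, -1.1335)
after S3 (kf_track): (0.7460, -1.1485, 0.9681)

result = (0.7460, -1.1485, 0.9681)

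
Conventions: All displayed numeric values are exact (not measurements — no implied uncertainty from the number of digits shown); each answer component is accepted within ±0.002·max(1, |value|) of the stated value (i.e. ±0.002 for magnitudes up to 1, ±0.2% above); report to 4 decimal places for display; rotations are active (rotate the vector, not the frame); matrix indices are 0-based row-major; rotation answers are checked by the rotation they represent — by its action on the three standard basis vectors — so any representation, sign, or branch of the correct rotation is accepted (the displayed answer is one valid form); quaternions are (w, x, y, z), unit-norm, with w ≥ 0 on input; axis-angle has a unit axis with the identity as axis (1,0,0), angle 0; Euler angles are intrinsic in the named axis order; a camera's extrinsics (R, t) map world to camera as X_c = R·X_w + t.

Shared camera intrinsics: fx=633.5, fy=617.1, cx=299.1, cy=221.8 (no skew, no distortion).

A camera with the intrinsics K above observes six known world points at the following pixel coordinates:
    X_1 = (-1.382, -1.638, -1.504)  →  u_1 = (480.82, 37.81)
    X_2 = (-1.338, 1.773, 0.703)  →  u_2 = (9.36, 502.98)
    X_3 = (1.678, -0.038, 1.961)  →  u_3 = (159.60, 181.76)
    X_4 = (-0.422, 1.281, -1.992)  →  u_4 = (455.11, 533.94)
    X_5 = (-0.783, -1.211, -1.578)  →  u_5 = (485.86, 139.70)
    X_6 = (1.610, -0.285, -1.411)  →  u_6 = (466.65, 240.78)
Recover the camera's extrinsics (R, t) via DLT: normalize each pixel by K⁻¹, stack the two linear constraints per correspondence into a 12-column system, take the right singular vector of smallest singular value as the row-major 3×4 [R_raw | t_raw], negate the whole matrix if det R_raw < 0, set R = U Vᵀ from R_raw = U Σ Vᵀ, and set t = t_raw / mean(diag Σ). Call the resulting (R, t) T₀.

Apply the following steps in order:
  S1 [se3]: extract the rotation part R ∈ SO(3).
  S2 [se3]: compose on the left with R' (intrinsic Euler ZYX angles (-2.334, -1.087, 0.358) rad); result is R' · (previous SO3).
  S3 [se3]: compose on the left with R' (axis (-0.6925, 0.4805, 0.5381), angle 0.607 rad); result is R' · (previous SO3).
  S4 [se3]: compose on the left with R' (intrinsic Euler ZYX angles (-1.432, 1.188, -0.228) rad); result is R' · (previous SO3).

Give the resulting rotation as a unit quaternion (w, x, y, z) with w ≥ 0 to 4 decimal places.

source (pnp_recover): camera pose = R=[0.3695 -0.2061 -0.9061; -0.0932 0.9620 -0.2568; 0.9245 0.1793 0.3363], t=(-0.4000, 0.2400, 4.8300)
after S1 (rot_of_se3): [0.3695 -0.2061 -0.9061; -0.0932 0.9620 -0.2568; 0.9245 0.1793 0.3363]
after S2 (compose_so3): [0.0939 0.9809 0.1701; 0.6931 -0.1870 0.6962; 0.7147 0.0525 -0.6974]
after S3 (compose_so3): [-0.0204 0.9692 -0.2455; 0.9364 0.1046 0.3349; 0.3503 -0.2231 -0.9097]
after S4 (compose_so3): [0.9974 0.0701 -0.0167; 0.0257 -0.1300 0.9912; 0.0673 -0.9890 -0.1315]

rotation (quat) = (0.6588, -0.7515, -0.0319, -0.0168)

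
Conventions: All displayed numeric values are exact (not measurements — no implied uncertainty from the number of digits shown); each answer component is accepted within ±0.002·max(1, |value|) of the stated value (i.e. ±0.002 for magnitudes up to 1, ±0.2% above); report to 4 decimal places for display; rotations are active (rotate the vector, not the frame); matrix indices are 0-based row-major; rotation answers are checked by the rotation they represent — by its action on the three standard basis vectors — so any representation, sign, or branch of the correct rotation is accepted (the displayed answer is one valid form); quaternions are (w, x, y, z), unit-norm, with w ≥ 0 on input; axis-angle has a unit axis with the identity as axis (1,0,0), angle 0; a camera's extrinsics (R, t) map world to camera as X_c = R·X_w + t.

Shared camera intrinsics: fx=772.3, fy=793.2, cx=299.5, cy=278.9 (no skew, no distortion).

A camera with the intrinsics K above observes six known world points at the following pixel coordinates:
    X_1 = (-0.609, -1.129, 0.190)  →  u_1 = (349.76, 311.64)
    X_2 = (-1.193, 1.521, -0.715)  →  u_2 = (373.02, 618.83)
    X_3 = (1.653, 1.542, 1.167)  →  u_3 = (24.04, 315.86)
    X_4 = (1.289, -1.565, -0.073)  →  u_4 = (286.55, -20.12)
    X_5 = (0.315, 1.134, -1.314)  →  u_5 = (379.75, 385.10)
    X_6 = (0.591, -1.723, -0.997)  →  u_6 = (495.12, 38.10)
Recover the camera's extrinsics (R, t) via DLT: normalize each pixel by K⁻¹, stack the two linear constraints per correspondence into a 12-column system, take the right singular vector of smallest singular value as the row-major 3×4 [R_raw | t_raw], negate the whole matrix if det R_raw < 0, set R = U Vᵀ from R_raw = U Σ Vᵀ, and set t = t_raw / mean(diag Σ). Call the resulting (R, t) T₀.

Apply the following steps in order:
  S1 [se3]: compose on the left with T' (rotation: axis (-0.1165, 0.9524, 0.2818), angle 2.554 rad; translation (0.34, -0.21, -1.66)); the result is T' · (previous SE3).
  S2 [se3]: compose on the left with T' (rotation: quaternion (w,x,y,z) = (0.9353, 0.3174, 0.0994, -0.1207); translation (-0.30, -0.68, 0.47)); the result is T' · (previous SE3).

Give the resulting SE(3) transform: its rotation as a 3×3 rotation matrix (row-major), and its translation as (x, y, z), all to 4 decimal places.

rotation (matrix) = ((0.6311, 0.5679, 0.5284), (-0.0370, 0.7024, -0.7108), (-0.7748, 0.4290, 0.4643)), translation = (2.2824, 3.7784, -2.1776)

source (pnp_recover): camera pose = R=[-0.3394 -0.2754 -0.8994; -0.7482 0.6585 0.0807; 0.5701 0.7003 -0.4296], t=(-0.1300, 0.4100, 4.5503)
after S1 (compose_se3): R=[0.8097 0.3132 0.4963; -0.2876 0.9489 -0.1297; -0.5116 -0.0377 0.8584], t=(2.4260, 2.6677, -4.5336)
after S2 (compose_se3): R=[0.6311 0.5679 0.5284; -0.0370 0.7024 -0.7108; -0.7748 0.4290 0.4643], t=(2.2824, 3.7784, -2.1776)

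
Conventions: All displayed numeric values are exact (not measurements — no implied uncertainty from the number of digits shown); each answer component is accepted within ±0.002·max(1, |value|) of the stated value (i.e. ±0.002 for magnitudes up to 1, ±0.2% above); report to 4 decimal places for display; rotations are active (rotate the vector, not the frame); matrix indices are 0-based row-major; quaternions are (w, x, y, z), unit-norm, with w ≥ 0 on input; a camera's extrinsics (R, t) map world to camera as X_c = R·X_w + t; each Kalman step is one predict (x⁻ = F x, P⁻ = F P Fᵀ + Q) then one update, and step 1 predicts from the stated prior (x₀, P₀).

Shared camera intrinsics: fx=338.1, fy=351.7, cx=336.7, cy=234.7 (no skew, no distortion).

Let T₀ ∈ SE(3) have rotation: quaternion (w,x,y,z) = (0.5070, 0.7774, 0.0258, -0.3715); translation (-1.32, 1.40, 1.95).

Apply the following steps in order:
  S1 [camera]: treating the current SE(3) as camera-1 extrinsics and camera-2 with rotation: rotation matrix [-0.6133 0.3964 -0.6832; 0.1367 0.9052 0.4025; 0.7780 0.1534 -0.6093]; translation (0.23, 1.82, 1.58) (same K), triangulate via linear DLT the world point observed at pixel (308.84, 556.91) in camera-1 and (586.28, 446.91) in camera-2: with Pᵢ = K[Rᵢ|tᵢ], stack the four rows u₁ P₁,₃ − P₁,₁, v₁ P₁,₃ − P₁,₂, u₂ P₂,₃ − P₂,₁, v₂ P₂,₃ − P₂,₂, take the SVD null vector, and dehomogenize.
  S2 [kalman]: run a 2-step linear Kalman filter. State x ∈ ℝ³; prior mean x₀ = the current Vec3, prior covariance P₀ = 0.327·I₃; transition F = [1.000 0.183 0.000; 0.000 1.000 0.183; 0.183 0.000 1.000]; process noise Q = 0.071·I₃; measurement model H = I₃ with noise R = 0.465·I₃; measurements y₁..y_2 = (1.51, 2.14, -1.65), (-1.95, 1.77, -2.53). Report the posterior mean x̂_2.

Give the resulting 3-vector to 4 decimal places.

result = (-0.2015, 1.0578, -2.0125)

after S1 (triangulate): (-0.2798, 0.5914, -1.8703)
after S2 (kf_track): (-0.2015, 1.0578, -2.0125)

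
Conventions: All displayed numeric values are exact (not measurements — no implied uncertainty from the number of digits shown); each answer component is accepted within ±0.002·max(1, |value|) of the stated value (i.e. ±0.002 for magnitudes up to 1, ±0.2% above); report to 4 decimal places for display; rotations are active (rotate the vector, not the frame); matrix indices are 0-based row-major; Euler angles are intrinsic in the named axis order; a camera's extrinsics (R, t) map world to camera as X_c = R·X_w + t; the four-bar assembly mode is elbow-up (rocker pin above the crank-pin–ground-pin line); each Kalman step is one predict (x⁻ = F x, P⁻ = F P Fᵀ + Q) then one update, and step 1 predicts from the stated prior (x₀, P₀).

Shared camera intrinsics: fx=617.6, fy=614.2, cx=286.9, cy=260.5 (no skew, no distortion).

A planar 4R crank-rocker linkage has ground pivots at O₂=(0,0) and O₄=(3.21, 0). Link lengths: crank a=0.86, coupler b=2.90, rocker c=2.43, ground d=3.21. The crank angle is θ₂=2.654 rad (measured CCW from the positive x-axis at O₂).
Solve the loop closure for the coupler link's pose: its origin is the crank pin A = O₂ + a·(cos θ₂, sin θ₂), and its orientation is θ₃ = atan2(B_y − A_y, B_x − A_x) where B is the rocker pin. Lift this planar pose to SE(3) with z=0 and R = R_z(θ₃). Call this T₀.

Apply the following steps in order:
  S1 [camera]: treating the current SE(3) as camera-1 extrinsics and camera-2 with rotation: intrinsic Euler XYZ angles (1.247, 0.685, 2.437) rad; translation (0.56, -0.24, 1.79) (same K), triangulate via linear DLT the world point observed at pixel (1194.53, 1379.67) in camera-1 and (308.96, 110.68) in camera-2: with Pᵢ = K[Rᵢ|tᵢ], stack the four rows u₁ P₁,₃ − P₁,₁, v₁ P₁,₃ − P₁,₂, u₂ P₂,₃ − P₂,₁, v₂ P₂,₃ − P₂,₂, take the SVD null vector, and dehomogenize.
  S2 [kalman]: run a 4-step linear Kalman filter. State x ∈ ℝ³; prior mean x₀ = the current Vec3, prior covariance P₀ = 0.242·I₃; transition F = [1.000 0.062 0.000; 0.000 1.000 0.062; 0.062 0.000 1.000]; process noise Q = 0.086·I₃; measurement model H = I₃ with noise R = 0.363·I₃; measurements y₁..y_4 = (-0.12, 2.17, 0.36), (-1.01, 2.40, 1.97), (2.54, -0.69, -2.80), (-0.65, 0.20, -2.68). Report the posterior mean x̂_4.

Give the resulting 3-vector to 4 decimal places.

result = (0.3687, 0.4058, -1.2855)

source (fourbar_fk): coupler pose = R=[0.8532 -0.5215 0.0000; 0.5215 0.8532 0.0000; 0.0000 0.0000 1.0000], t=(-0.7598, 0.4029, 0.0000)
after S1 (triangulate): (1.5861, -0.3295, 0.5208)
after S2 (kf_track): (0.3687, 0.4058, -1.2855)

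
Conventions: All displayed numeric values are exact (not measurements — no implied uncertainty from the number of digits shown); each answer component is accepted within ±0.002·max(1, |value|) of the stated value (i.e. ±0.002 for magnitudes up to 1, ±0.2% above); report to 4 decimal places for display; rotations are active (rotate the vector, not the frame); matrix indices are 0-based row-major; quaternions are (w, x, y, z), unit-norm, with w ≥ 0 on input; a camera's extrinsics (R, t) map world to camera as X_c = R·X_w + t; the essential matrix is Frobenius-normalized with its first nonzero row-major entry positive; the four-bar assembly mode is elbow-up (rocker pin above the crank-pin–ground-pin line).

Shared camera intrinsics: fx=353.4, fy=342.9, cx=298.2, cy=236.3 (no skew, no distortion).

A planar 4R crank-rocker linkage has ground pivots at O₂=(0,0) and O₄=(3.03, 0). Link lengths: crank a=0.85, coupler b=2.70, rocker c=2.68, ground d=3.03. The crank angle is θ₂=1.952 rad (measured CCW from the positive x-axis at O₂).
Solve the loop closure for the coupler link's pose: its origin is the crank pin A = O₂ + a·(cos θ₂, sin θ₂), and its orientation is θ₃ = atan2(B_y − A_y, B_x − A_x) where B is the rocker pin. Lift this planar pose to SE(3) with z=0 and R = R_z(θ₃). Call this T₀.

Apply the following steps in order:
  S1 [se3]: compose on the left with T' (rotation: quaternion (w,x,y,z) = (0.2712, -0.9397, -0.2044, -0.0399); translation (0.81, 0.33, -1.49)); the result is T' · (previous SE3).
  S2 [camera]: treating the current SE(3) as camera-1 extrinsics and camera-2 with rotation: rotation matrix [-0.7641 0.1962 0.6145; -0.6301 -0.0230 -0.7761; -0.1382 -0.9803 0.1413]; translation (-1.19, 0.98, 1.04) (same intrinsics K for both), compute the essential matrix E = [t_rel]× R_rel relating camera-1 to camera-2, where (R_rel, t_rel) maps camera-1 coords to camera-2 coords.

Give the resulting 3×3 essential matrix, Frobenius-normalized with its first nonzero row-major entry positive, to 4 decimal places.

matrix = [0.2686 0.5945 -0.0893; -0.2976 0.3493 -0.0975; 0.5785 -0.0805 0.0729]

source (fourbar_fk): coupler pose = R=[0.8012 -0.5984 0.0000; 0.5984 0.8012 0.0000; 0.0000 0.0000 1.0000], t=(-0.3162, 0.7890, 0.0000)
after S1 (compose_se3): R=[0.9745 -0.2214 -0.0359; -0.1699 -0.8333 0.5260; -0.1464 -0.5065 -0.8497], t=(0.8414, -0.3916, -1.9381)
after S2 (essential): [0.2686 0.5945 -0.0893; -0.2976 0.3493 -0.0975; 0.5785 -0.0805 0.0729]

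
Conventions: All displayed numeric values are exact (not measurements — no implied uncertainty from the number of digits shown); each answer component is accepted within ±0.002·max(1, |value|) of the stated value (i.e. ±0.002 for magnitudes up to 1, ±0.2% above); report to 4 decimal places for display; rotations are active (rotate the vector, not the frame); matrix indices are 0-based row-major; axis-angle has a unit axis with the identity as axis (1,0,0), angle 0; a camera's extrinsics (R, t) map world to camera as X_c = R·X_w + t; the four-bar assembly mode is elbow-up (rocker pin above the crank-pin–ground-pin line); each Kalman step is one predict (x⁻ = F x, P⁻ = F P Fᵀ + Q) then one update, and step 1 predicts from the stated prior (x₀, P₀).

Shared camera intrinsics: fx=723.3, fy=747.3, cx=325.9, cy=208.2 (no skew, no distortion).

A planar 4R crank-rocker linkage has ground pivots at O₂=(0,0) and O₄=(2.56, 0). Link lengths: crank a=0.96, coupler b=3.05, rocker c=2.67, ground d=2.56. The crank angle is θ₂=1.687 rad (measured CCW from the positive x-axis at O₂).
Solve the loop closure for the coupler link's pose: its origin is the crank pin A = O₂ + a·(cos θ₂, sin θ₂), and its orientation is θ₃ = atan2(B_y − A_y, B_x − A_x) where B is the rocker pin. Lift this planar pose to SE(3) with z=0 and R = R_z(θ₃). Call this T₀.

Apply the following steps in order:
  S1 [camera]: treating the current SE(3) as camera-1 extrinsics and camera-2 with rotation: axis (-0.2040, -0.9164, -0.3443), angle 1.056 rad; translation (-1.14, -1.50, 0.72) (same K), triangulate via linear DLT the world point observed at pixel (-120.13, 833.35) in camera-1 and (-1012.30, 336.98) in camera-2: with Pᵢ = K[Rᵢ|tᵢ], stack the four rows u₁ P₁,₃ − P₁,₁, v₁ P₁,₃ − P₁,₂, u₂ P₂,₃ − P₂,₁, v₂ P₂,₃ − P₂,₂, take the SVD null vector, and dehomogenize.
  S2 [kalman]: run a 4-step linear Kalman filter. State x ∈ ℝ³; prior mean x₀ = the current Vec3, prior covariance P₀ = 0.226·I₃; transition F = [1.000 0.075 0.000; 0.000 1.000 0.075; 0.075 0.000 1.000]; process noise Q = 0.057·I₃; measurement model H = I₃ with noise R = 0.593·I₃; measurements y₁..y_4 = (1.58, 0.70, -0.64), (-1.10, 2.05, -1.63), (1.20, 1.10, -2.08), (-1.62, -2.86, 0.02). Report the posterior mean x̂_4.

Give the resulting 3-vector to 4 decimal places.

source (fourbar_fk): coupler pose = R=[0.8275 -0.5614 0.0000; 0.5614 0.8275 0.0000; 0.0000 0.0000 1.0000], t=(-0.1113, 0.9535, 0.0000)
after S1 (triangulate): (-0.5187, 1.0773, 1.8574)
after S2 (kf_track): (-0.2954, 0.0613, -0.4028)

result = (-0.2954, 0.0613, -0.4028)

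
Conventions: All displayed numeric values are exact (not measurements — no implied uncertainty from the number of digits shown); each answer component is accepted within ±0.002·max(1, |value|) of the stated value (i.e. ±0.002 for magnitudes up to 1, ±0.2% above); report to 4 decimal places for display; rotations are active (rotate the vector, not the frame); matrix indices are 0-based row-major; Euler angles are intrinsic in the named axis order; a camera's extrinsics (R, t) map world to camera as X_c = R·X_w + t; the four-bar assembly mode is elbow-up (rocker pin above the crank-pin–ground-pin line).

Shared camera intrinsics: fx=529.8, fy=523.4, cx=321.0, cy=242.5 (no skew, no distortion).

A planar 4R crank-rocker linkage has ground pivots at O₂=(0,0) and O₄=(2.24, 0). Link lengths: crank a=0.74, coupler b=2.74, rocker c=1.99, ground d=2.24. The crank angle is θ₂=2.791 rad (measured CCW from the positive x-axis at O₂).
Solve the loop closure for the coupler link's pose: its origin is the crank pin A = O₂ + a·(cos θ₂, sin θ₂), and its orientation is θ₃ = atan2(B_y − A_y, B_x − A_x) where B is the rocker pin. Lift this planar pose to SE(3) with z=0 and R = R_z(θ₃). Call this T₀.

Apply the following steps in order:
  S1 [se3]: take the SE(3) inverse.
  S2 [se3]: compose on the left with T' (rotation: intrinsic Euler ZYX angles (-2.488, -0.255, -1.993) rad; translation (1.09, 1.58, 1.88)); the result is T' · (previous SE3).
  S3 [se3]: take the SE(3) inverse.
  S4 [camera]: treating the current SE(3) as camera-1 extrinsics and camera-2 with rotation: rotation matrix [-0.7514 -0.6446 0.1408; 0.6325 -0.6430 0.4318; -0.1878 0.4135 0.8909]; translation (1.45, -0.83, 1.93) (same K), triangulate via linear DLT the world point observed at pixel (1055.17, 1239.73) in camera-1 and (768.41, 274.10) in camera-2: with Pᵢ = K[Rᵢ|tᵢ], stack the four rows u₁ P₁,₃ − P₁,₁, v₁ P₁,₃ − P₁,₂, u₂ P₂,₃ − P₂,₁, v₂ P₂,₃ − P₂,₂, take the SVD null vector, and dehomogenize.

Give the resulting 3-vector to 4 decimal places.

result = (-0.7137, -0.9793, 1.9891)

source (fourbar_fk): coupler pose = R=[0.8108 -0.5853 0.0000; 0.5853 0.8108 0.0000; 0.0000 0.0000 1.0000], t=(-0.6950, 0.2542, 0.0000)
after S1 (invert_se3): R=[0.8108 0.5853 0.0000; -0.5853 0.8108 0.0000; 0.0000 0.0000 1.0000], t=(0.4148, -0.6128, 0.0000)
after S2 (compose_se3): R=[-0.3702 -0.7998 0.4726; -0.5856 -0.1940 -0.7870; 0.7211 -0.5681 -0.3965], t=(1.0360, 1.2223, 2.5256)
after S3 (invert_se3): R=[-0.3702 -0.5856 0.7211; -0.7998 -0.1940 -0.5681; 0.4726 -0.7870 -0.3965], t=(-0.7220, 2.5005, 1.4739)
after S4 (triangulate): (-0.7137, -0.9793, 1.9891)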